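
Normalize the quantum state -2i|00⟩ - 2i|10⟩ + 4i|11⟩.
-(1/√6)i|00⟩ - (1/√6)i|10⟩ + 0.8165i|11⟩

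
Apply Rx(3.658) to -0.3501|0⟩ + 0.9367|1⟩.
(0.0894 - 0.9056i)|0⟩ + (-0.2392 + 0.3385i)|1⟩

Rx(3.658) = [[cos(θ/2), −i·sin(θ/2)], [−i·sin(θ/2), cos(θ/2)]]; θ = 3.658, cos(θ/2) ≈ -0.255344, sin(θ/2) ≈ 0.96685.
With a = amp(|0⟩) = -0.3501 and b = amp(|1⟩) = 0.9367:
new amp(|0⟩) = (-0.255344)·a + (-0.96685i)·b = (0.0894 - 0.9056i)
new amp(|1⟩) = (-0.96685i)·a + (-0.255344)·b = (-0.2392 + 0.3385i)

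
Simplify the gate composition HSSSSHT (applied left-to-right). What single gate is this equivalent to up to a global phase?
T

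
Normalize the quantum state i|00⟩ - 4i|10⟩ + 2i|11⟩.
0.2182i|00⟩ - 0.8729i|10⟩ + 0.4364i|11⟩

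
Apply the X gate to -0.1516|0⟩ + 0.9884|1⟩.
0.9884|0⟩ - 0.1516|1⟩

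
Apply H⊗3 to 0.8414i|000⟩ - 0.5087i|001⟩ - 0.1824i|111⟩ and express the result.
0.05314i|000⟩ + 0.5418i|001⟩ + 0.1821i|010⟩ + 0.4128i|011⟩ + 0.1821i|100⟩ + 0.4128i|101⟩ + 0.05314i|110⟩ + 0.5418i|111⟩

H⊗3 gives amp(|y⟩) = (1/2√2) Σ_x (−1)^(x·y) amp(|x⟩), where x·y is the number of positions in which both x and y have a 1.
|000⟩: (0.8414i - 0.5087i - 0.1824i)/(2√2) = 0.05314i
|001⟩: (0.8414i + 0.5087i + 0.1824i)/(2√2) = 0.5418i
|010⟩: (0.8414i - 0.5087i + 0.1824i)/(2√2) = 0.1821i
|011⟩: (0.8414i + 0.5087i - 0.1824i)/(2√2) = 0.4128i
|100⟩: (0.8414i - 0.5087i + 0.1824i)/(2√2) = 0.1821i
|101⟩: (0.8414i + 0.5087i - 0.1824i)/(2√2) = 0.4128i
|110⟩: (0.8414i - 0.5087i - 0.1824i)/(2√2) = 0.05314i
|111⟩: (0.8414i + 0.5087i + 0.1824i)/(2√2) = 0.5418i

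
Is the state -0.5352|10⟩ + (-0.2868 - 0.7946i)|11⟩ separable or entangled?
Separable

Writing the state as a|00⟩ + b|01⟩ + c|10⟩ + d|11⟩, it is a product state iff ad − bc = 0.
Here (a, b, c, d) = (0, 0, -0.5352, (-0.2868 - 0.7946i)): ad − bc = (0)(-0.2868 - 0.7946i) − (0)(-0.5352) = 0, so the state is separable.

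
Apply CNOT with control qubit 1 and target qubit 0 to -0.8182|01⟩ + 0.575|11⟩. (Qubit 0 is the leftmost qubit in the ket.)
0.575|01⟩ - 0.8182|11⟩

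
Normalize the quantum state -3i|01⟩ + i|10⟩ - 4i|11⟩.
-0.5883i|01⟩ + 0.1961i|10⟩ - 0.7845i|11⟩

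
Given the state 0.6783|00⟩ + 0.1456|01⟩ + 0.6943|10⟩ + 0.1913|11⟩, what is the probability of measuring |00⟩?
0.4601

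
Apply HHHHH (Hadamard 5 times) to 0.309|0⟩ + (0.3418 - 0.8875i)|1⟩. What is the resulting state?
(0.4602 - 0.6276i)|0⟩ + (-0.02319 + 0.6276i)|1⟩

H² = I, so H^5 = H: a single Hadamard. With (a, b) = (0.309, (0.3418 - 0.8875i)), H gives ((a + b)/√2, (a − b)/√2) = ((0.4602 - 0.6276i), (-0.02319 + 0.6276i)).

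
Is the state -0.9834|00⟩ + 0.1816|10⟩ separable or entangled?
Separable

Writing the state as a|00⟩ + b|01⟩ + c|10⟩ + d|11⟩, it is a product state iff ad − bc = 0.
Here (a, b, c, d) = (-0.9834, 0, 0.1816, 0): ad − bc = (-0.9834)(0) − (0)(0.1816) = 0, so the state is separable.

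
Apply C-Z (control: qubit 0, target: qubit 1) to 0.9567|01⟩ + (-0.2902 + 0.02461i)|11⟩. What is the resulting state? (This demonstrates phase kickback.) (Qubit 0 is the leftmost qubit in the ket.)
0.9567|01⟩ + (0.2902 - 0.02461i)|11⟩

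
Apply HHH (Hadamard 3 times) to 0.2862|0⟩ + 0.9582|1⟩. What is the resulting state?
0.8799|0⟩ - 0.4752|1⟩

H² = I, so H^3 = H: a single Hadamard. With (a, b) = (0.2862, 0.9582), H gives ((a + b)/√2, (a − b)/√2) = (0.8799, -0.4752).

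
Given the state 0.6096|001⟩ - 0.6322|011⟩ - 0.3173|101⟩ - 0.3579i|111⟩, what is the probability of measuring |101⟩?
0.1007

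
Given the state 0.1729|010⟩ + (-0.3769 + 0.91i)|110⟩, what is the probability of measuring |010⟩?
0.02989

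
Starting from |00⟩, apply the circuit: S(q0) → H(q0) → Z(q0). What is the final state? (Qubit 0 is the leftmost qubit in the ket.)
1/√2|00⟩ - 1/√2|10⟩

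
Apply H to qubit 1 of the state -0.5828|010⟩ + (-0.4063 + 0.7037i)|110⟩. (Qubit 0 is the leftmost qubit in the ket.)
-0.4121|000⟩ + 0.4121|010⟩ + (-0.2873 + 0.4976i)|100⟩ + (0.2873 - 0.4976i)|110⟩

H on qubit 1 mixes each pair of kets that differ only in qubit 1: amplitudes (a, b) of (|…0…⟩, |…1…⟩) become ((a + b)/√2, (a − b)/√2). Kets absent from the input have amplitude 0.
(|000⟩, |010⟩): (a, b) = (0, -0.5828) → (-0.4121, 0.4121)
(|100⟩, |110⟩): (a, b) = (0, (-0.4063 + 0.7037i)) → ((-0.2873 + 0.4976i), (0.2873 - 0.4976i))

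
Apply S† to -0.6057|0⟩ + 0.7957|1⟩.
-0.6057|0⟩ - 0.7957i|1⟩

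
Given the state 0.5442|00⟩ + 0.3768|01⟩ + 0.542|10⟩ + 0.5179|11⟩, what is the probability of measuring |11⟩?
0.2682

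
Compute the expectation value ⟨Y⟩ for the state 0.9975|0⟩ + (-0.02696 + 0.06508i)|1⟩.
0.1298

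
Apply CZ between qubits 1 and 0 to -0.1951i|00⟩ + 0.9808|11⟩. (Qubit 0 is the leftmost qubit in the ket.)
-0.1951i|00⟩ - 0.9808|11⟩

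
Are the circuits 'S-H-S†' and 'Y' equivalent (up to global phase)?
No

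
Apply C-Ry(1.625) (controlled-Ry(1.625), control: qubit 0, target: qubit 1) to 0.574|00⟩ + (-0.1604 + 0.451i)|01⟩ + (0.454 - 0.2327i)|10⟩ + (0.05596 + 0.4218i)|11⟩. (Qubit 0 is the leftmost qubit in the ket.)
0.574|00⟩ + (-0.1604 + 0.451i)|01⟩ + (0.2716 - 0.4663i)|10⟩ + (0.3681 + 0.1211i)|11⟩

C-Ry(1.625) leaves the control-|0⟩ kets |00⟩, |01⟩ unchanged and applies Ry(1.625) to qubit 1 on the control-|1⟩ pair (|10⟩, |11⟩).
Ry(1.625) = [[cos(θ/2), −sin(θ/2)], [sin(θ/2), cos(θ/2)]]; θ = 1.625, cos(θ/2) ≈ 0.687686, sin(θ/2) ≈ 0.726009.
With a = amp(|10⟩) = (0.454 - 0.2327i) and b = amp(|11⟩) = (0.05596 + 0.4218i):
new amp(|10⟩) = (0.687686)·a + (-0.726009)·b = (0.2716 - 0.4663i)
new amp(|11⟩) = (0.726009)·a + (0.687686)·b = (0.3681 + 0.1211i)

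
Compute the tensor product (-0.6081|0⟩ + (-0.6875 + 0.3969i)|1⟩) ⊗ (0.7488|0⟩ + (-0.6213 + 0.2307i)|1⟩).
-0.4553|00⟩ + (0.3778 - 0.1403i)|01⟩ + (-0.5148 + 0.2972i)|10⟩ + (0.3356 - 0.4052i)|11⟩

amp(|b₁b₂…⟩) = product of the factor amplitudes for bits b₁, b₂, …; only kets whose every factor amplitude is nonzero survive.
|00⟩: (-0.6081)(0.7488) = -0.4553
|01⟩: (-0.6081)(-0.6213 + 0.2307i) = (0.3778 - 0.1403i)
|10⟩: (-0.6875 + 0.3969i)(0.7488) = (-0.5148 + 0.2972i)
|11⟩: (-0.6875 + 0.3969i)(-0.6213 + 0.2307i) = (0.3356 - 0.4052i)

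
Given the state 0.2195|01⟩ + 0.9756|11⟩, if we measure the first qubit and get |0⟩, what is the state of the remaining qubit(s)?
|1⟩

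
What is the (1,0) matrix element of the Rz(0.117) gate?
0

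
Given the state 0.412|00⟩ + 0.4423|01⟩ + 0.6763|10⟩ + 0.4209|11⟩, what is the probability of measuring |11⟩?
0.1772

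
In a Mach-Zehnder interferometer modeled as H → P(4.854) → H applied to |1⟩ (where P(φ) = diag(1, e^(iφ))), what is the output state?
(0.4294 + 0.495i)|0⟩ + (0.5706 - 0.495i)|1⟩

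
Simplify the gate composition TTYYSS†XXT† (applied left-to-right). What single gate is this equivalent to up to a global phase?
T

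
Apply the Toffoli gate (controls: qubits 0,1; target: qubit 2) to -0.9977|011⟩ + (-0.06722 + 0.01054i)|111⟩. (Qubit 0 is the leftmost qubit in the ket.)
-0.9977|011⟩ + (-0.06722 + 0.01054i)|110⟩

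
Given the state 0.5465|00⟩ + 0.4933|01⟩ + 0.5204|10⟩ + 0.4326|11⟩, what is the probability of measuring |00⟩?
0.2987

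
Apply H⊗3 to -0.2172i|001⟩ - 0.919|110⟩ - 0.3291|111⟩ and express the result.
(-0.4413 - 0.07679i)|000⟩ + (-0.2086 + 0.07679i)|001⟩ + (0.4413 - 0.07679i)|010⟩ + (0.2086 + 0.07679i)|011⟩ + (0.4413 - 0.07679i)|100⟩ + (0.2086 + 0.07679i)|101⟩ + (-0.4413 - 0.07679i)|110⟩ + (-0.2086 + 0.07679i)|111⟩

H⊗3 gives amp(|y⟩) = (1/2√2) Σ_x (−1)^(x·y) amp(|x⟩), where x·y is the number of positions in which both x and y have a 1.
|000⟩: (-0.2172i - 0.919 - 0.3291)/(2√2) = (-0.4413 - 0.07679i)
|001⟩: (0.2172i - 0.919 + 0.3291)/(2√2) = (-0.2086 + 0.07679i)
|010⟩: (-0.2172i + 0.919 + 0.3291)/(2√2) = (0.4413 - 0.07679i)
|011⟩: (0.2172i + 0.919 - 0.3291)/(2√2) = (0.2086 + 0.07679i)
|100⟩: (-0.2172i + 0.919 + 0.3291)/(2√2) = (0.4413 - 0.07679i)
|101⟩: (0.2172i + 0.919 - 0.3291)/(2√2) = (0.2086 + 0.07679i)
|110⟩: (-0.2172i - 0.919 - 0.3291)/(2√2) = (-0.4413 - 0.07679i)
|111⟩: (0.2172i - 0.919 + 0.3291)/(2√2) = (-0.2086 + 0.07679i)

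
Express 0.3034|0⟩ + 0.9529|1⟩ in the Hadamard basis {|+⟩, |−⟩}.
0.8883|+⟩ - 0.4593|−⟩

With |ψ⟩ = α|0⟩ + β|1⟩, the Hadamard-basis coefficients are ⟨+|ψ⟩ = (α + β)/√2 and ⟨−|ψ⟩ = (α − β)/√2.
Here α = 0.3034, β = 0.9529: (α + β)/√2 = 0.8883, (α − β)/√2 = -0.4593.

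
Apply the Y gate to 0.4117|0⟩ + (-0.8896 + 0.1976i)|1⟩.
(0.1976 + 0.8896i)|0⟩ + 0.4117i|1⟩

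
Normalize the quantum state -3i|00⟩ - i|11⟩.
-0.9487i|00⟩ - 0.3162i|11⟩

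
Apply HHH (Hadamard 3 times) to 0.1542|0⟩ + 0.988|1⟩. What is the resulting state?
0.8077|0⟩ - 0.5896|1⟩

H² = I, so H^3 = H: a single Hadamard. With (a, b) = (0.1542, 0.988), H gives ((a + b)/√2, (a − b)/√2) = (0.8077, -0.5896).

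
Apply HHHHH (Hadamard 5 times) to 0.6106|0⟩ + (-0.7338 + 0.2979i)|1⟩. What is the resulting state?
(-0.08712 + 0.2106i)|0⟩ + (0.9506 - 0.2106i)|1⟩

H² = I, so H^5 = H: a single Hadamard. With (a, b) = (0.6106, (-0.7338 + 0.2979i)), H gives ((a + b)/√2, (a − b)/√2) = ((-0.08712 + 0.2106i), (0.9506 - 0.2106i)).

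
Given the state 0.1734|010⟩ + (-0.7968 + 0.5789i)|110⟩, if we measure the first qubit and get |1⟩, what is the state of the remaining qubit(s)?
(-0.809 + 0.5878i)|10⟩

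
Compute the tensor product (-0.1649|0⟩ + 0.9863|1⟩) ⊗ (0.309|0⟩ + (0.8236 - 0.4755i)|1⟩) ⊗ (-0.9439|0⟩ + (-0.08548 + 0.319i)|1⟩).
0.0481|000⟩ + (0.004356 - 0.01625i)|001⟩ + (0.1282 - 0.07401i)|010⟩ + (-0.0134 - 0.05003i)|011⟩ - 0.2877|100⟩ + (-0.02605 + 0.09722i)|101⟩ + (-0.7667 + 0.4427i)|110⟩ + (0.08017 + 0.2992i)|111⟩

amp(|b₁b₂…⟩) = product of the factor amplitudes for bits b₁, b₂, …; only kets whose every factor amplitude is nonzero survive.
|000⟩: (-0.1649)(0.309)(-0.9439) = 0.0481
|001⟩: (-0.1649)(0.309)(-0.08548 + 0.319i) = (0.004356 - 0.01625i)
|010⟩: (-0.1649)(0.8236 - 0.4755i)(-0.9439) = (0.1282 - 0.07401i)
|011⟩: (-0.1649)(0.8236 - 0.4755i)(-0.08548 + 0.319i) = (-0.0134 - 0.05003i)
|100⟩: (0.9863)(0.309)(-0.9439) = -0.2877
|101⟩: (0.9863)(0.309)(-0.08548 + 0.319i) = (-0.02605 + 0.09722i)
|110⟩: (0.9863)(0.8236 - 0.4755i)(-0.9439) = (-0.7667 + 0.4427i)
|111⟩: (0.9863)(0.8236 - 0.4755i)(-0.08548 + 0.319i) = (0.08017 + 0.2992i)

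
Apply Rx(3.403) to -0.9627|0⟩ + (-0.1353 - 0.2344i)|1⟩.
(-0.1069 + 0.1341i)|0⟩ + (0.01763 + 0.985i)|1⟩

Rx(3.403) = [[cos(θ/2), −i·sin(θ/2)], [−i·sin(θ/2), cos(θ/2)]]; θ = 3.403, cos(θ/2) ≈ -0.130332, sin(θ/2) ≈ 0.99147.
With a = amp(|0⟩) = -0.9627 and b = amp(|1⟩) = (-0.1353 - 0.2344i):
new amp(|0⟩) = (-0.130332)·a + (-0.99147i)·b = (-0.1069 + 0.1341i)
new amp(|1⟩) = (-0.99147i)·a + (-0.130332)·b = (0.01763 + 0.985i)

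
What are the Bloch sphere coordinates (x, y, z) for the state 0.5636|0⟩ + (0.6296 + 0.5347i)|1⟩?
(0.7097, 0.6027, -0.3647)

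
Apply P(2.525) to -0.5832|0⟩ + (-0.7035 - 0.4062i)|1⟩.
-0.5832|0⟩ + (0.8088 - 0.07541i)|1⟩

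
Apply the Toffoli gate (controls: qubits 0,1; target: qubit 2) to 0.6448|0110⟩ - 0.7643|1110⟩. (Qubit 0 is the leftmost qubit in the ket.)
0.6448|0110⟩ - 0.7643|1100⟩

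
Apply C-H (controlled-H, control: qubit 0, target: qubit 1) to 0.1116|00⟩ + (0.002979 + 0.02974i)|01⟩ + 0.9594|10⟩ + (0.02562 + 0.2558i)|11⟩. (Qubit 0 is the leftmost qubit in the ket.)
0.1116|00⟩ + (0.002979 + 0.02974i)|01⟩ + (0.6965 + 0.1809i)|10⟩ + (0.6603 - 0.1809i)|11⟩

C-H leaves the control-|0⟩ kets |00⟩, |01⟩ unchanged and applies H to qubit 1 on the control-|1⟩ pair (|10⟩, |11⟩).
H = [[1/√2, 1/√2], [1/√2, -1/√2]].
With a = amp(|10⟩) = 0.9594 and b = amp(|11⟩) = (0.02562 + 0.2558i):
new amp(|10⟩) = (1/√2)·a + (1/√2)·b = (0.6965 + 0.1809i)
new amp(|11⟩) = (1/√2)·a + (-1/√2)·b = (0.6603 - 0.1809i)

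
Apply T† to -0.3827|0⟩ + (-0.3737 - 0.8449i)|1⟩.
-0.3827|0⟩ + (-0.8617 - 0.3332i)|1⟩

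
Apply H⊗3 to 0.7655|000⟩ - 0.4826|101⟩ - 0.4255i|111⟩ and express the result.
(0.1 - 0.1504i)|000⟩ + (0.4413 + 0.1504i)|001⟩ + (0.1 + 0.1504i)|010⟩ + (0.4413 - 0.1504i)|011⟩ + (0.4413 + 0.1504i)|100⟩ + (0.1 - 0.1504i)|101⟩ + (0.4413 - 0.1504i)|110⟩ + (0.1 + 0.1504i)|111⟩

H⊗3 gives amp(|y⟩) = (1/2√2) Σ_x (−1)^(x·y) amp(|x⟩), where x·y is the number of positions in which both x and y have a 1.
|000⟩: (0.7655 - 0.4826 - 0.4255i)/(2√2) = (0.1 - 0.1504i)
|001⟩: (0.7655 + 0.4826 + 0.4255i)/(2√2) = (0.4413 + 0.1504i)
|010⟩: (0.7655 - 0.4826 + 0.4255i)/(2√2) = (0.1 + 0.1504i)
|011⟩: (0.7655 + 0.4826 - 0.4255i)/(2√2) = (0.4413 - 0.1504i)
|100⟩: (0.7655 + 0.4826 + 0.4255i)/(2√2) = (0.4413 + 0.1504i)
|101⟩: (0.7655 - 0.4826 - 0.4255i)/(2√2) = (0.1 - 0.1504i)
|110⟩: (0.7655 + 0.4826 - 0.4255i)/(2√2) = (0.4413 - 0.1504i)
|111⟩: (0.7655 - 0.4826 + 0.4255i)/(2√2) = (0.1 + 0.1504i)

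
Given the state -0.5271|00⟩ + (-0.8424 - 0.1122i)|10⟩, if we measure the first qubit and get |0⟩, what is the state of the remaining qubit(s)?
-|0⟩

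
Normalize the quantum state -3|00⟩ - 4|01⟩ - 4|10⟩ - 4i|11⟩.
-0.3974|00⟩ - 0.5298|01⟩ - 0.5298|10⟩ - 0.5298i|11⟩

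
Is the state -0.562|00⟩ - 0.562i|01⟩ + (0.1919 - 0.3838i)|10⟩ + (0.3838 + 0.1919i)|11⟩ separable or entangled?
Separable

Writing the state as a|00⟩ + b|01⟩ + c|10⟩ + d|11⟩, it is a product state iff ad − bc = 0.
Here (a, b, c, d) = (-0.562, -0.562i, (0.1919 - 0.3838i), (0.3838 + 0.1919i)): ad − bc = (-0.562)(0.3838 + 0.1919i) − (-0.562i)(0.1919 - 0.3838i) = 0, so the state is separable.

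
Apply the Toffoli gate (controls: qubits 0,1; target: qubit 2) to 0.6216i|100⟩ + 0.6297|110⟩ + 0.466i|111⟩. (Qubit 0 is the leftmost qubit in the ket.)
0.6216i|100⟩ + 0.466i|110⟩ + 0.6297|111⟩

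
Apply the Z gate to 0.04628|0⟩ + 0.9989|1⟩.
0.04628|0⟩ - 0.9989|1⟩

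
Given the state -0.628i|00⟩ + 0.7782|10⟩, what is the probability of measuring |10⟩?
0.6056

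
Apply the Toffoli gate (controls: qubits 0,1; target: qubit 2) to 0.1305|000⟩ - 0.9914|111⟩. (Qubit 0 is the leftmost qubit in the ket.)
0.1305|000⟩ - 0.9914|110⟩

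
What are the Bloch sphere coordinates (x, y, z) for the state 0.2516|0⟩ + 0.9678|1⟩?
(0.487, 0, -0.8733)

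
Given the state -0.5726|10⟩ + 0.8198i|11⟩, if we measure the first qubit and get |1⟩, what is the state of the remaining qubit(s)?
-0.5726|0⟩ + 0.8198i|1⟩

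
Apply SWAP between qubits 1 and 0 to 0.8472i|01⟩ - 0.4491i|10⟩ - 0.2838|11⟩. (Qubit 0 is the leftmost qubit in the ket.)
-0.4491i|01⟩ + 0.8472i|10⟩ - 0.2838|11⟩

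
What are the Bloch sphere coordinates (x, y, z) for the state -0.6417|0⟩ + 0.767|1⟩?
(-0.9844, 0, -0.1765)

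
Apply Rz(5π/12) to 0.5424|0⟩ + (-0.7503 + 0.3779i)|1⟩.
(0.4303 - 0.3302i)|0⟩ + (-0.8253 - 0.1569i)|1⟩

Rz(5π/12) = [[e^(−iθ/2), 0], [0, e^(iθ/2)]] with e^(±iθ/2) = cos(θ/2) ± i·sin(θ/2); θ = 5π/12, cos(θ/2) ≈ 0.793353, sin(θ/2) ≈ 0.608761.
With a = amp(|0⟩) = 0.5424 and b = amp(|1⟩) = (-0.7503 + 0.3779i):
new amp(|0⟩) = (0.793353 - 0.608761i)·a = (0.4303 - 0.3302i)
new amp(|1⟩) = (0.793353 + 0.608761i)·b = (-0.8253 - 0.1569i)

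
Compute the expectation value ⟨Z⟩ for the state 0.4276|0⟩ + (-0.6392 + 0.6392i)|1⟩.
-0.6343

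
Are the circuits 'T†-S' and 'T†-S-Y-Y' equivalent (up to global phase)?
Yes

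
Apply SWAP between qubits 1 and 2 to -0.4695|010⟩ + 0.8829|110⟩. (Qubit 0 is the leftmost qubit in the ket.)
-0.4695|001⟩ + 0.8829|101⟩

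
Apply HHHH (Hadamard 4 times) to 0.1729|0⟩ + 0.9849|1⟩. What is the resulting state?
0.1729|0⟩ + 0.9849|1⟩

H² = I, so an even number of Hadamards cancels: H^4 = I and the state is unchanged.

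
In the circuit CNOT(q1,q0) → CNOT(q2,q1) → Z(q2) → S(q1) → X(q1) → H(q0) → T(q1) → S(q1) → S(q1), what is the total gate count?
9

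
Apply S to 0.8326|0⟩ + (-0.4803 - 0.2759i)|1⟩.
0.8326|0⟩ + (0.2759 - 0.4803i)|1⟩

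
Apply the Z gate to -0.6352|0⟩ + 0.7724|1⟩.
-0.6352|0⟩ - 0.7724|1⟩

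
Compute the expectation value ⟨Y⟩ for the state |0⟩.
0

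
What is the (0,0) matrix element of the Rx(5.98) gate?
-0.9885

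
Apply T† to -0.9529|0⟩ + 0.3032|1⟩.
-0.9529|0⟩ + (0.2144 - 0.2144i)|1⟩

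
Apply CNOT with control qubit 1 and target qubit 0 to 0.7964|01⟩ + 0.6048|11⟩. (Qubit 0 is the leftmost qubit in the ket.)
0.6048|01⟩ + 0.7964|11⟩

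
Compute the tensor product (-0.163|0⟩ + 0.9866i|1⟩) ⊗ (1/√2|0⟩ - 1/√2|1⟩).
-0.1153|00⟩ + 0.1153|01⟩ + 0.6976i|10⟩ - 0.6976i|11⟩

amp(|b₁b₂…⟩) = product of the factor amplitudes for bits b₁, b₂, …; only kets whose every factor amplitude is nonzero survive.
|00⟩: (-0.163)(1/√2) = -0.1153
|01⟩: (-0.163)(-1/√2) = 0.1153
|10⟩: (0.9866i)(1/√2) = 0.6976i
|11⟩: (0.9866i)(-1/√2) = -0.6976i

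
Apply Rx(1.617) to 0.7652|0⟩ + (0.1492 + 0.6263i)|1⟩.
(0.9814 - 0.1079i)|0⟩ + (0.103 - 0.1209i)|1⟩

Rx(1.617) = [[cos(θ/2), −i·sin(θ/2)], [−i·sin(θ/2), cos(θ/2)]]; θ = 1.617, cos(θ/2) ≈ 0.690584, sin(θ/2) ≈ 0.723252.
With a = amp(|0⟩) = 0.7652 and b = amp(|1⟩) = (0.1492 + 0.6263i):
new amp(|0⟩) = (0.690584)·a + (-0.723252i)·b = (0.9814 - 0.1079i)
new amp(|1⟩) = (-0.723252i)·a + (0.690584)·b = (0.103 - 0.1209i)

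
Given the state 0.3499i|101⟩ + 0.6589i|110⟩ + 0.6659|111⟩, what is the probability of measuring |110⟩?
0.4341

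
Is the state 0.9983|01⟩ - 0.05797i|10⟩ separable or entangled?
Entangled

Writing the state as a|00⟩ + b|01⟩ + c|10⟩ + d|11⟩, it is a product state iff ad − bc = 0.
Here (a, b, c, d) = (0, 0.9983, -0.05797i, 0): ad − bc = (0)(0) − (0.9983)(-0.05797i) = 0.05787i ≠ 0, so the state is entangled.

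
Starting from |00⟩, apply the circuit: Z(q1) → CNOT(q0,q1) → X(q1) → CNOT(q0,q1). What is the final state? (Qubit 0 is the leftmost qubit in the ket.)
|01⟩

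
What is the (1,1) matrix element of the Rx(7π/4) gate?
-0.9239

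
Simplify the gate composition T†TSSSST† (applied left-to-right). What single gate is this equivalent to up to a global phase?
T†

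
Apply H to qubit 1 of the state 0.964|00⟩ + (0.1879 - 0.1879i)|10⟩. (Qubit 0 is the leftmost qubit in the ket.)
0.6817|00⟩ + 0.6817|01⟩ + (0.1329 - 0.1329i)|10⟩ + (0.1329 - 0.1329i)|11⟩

H on qubit 1 mixes each pair of kets that differ only in qubit 1: amplitudes (a, b) of (|…0…⟩, |…1…⟩) become ((a + b)/√2, (a − b)/√2). Kets absent from the input have amplitude 0.
(|00⟩, |01⟩): (a, b) = (0.964, 0) → (0.6817, 0.6817)
(|10⟩, |11⟩): (a, b) = ((0.1879 - 0.1879i), 0) → ((0.1329 - 0.1329i), (0.1329 - 0.1329i))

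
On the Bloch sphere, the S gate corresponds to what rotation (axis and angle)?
Rotation by π/2 around the z-axis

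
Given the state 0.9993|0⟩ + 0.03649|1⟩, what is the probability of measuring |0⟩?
0.9986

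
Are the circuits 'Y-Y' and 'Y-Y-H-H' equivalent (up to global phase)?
Yes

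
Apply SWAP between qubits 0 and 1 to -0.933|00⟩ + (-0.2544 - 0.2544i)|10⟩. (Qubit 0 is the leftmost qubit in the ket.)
-0.933|00⟩ + (-0.2544 - 0.2544i)|01⟩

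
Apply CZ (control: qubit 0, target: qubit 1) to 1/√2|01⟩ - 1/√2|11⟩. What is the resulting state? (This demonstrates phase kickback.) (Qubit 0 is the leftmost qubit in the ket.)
1/√2|01⟩ + 1/√2|11⟩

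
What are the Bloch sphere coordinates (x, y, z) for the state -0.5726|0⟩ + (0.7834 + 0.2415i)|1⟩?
(-0.8971, -0.2766, -0.3442)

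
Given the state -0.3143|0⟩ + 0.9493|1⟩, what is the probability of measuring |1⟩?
0.9012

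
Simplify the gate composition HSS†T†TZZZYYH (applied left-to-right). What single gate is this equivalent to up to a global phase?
X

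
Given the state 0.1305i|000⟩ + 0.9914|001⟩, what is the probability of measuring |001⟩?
0.9829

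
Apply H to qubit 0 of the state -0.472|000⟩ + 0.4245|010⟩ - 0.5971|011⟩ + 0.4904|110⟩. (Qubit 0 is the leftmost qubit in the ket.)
-0.3338|000⟩ + 0.6469|010⟩ - 0.4222|011⟩ - 0.3338|100⟩ - 0.0466|110⟩ - 0.4222|111⟩

H on qubit 0 mixes each pair of kets that differ only in qubit 0: amplitudes (a, b) of (|…0…⟩, |…1…⟩) become ((a + b)/√2, (a − b)/√2). Kets absent from the input have amplitude 0.
(|000⟩, |100⟩): (a, b) = (-0.472, 0) → (-0.3338, -0.3338)
(|010⟩, |110⟩): (a, b) = (0.4245, 0.4904) → (0.6469, -0.0466)
(|011⟩, |111⟩): (a, b) = (-0.5971, 0) → (-0.4222, -0.4222)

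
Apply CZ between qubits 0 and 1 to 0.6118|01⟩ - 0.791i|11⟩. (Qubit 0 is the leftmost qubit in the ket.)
0.6118|01⟩ + 0.791i|11⟩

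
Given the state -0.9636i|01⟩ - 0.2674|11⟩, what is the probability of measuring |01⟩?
0.9285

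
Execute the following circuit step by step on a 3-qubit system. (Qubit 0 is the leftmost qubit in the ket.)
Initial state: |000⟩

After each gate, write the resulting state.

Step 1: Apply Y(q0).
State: i|100⟩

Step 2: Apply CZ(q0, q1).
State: i|100⟩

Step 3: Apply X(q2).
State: i|101⟩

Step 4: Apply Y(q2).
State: |100⟩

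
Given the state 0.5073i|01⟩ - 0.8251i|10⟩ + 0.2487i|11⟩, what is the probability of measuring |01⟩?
0.2574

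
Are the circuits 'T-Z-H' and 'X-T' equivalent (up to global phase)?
No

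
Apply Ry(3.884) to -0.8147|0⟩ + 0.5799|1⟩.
-0.2449|0⟩ - 0.9696|1⟩

Ry(3.884) = [[cos(θ/2), −sin(θ/2)], [sin(θ/2), cos(θ/2)]]; θ = 3.884, cos(θ/2) ≈ -0.362737, sin(θ/2) ≈ 0.931891.
With a = amp(|0⟩) = -0.8147 and b = amp(|1⟩) = 0.5799:
new amp(|0⟩) = (-0.362737)·a + (-0.931891)·b = -0.2449
new amp(|1⟩) = (0.931891)·a + (-0.362737)·b = -0.9696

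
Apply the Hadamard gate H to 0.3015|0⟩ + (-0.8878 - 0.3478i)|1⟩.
(-0.4146 - 0.2459i)|0⟩ + (0.841 + 0.2459i)|1⟩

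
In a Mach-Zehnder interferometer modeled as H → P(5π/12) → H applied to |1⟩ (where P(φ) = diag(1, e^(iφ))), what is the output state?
(0.3706 - 0.483i)|0⟩ + (0.6294 + 0.483i)|1⟩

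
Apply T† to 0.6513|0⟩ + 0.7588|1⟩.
0.6513|0⟩ + (0.5366 - 0.5366i)|1⟩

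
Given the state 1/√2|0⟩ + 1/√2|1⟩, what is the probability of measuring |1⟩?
1/2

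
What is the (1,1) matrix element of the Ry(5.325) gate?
-0.8874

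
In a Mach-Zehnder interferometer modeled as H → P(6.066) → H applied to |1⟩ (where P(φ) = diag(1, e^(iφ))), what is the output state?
(0.01175 + 0.1077i)|0⟩ + (0.9883 - 0.1077i)|1⟩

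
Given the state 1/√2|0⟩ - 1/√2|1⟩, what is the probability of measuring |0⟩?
1/2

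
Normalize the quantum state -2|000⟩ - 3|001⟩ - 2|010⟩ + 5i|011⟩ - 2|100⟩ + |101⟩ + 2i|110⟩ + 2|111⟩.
-0.2697|000⟩ - 0.4045|001⟩ - 0.2697|010⟩ + 0.6742i|011⟩ - 0.2697|100⟩ + 0.1348|101⟩ + 0.2697i|110⟩ + 0.2697|111⟩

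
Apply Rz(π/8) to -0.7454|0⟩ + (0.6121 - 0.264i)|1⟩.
(-0.7311 + 0.1454i)|0⟩ + (0.6518 - 0.1395i)|1⟩

Rz(π/8) = [[e^(−iθ/2), 0], [0, e^(iθ/2)]] with e^(±iθ/2) = cos(θ/2) ± i·sin(θ/2); θ = π/8, cos(θ/2) ≈ 0.980785, sin(θ/2) ≈ 0.19509.
With a = amp(|0⟩) = -0.7454 and b = amp(|1⟩) = (0.6121 - 0.264i):
new amp(|0⟩) = (0.980785 - 0.19509i)·a = (-0.7311 + 0.1454i)
new amp(|1⟩) = (0.980785 + 0.19509i)·b = (0.6518 - 0.1395i)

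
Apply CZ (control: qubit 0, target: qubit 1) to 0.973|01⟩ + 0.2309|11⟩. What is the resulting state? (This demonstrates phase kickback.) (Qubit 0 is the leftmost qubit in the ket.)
0.973|01⟩ - 0.2309|11⟩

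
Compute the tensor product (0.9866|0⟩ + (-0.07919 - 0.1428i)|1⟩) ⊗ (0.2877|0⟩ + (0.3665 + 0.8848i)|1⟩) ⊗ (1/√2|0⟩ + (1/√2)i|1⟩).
0.2007|000⟩ + 0.2007i|001⟩ + (0.2557 + 0.6173i)|010⟩ + (-0.6173 + 0.2557i)|011⟩ + (-0.01611 - 0.02905i)|100⟩ + (0.02905 - 0.01611i)|101⟩ + (0.06882 - 0.08655i)|110⟩ + (0.08655 + 0.06882i)|111⟩

amp(|b₁b₂…⟩) = product of the factor amplitudes for bits b₁, b₂, …; only kets whose every factor amplitude is nonzero survive.
|000⟩: (0.9866)(0.2877)(1/√2) = 0.2007
|001⟩: (0.9866)(0.2877)((1/√2)i) = 0.2007i
|010⟩: (0.9866)(0.3665 + 0.8848i)(1/√2) = (0.2557 + 0.6173i)
|011⟩: (0.9866)(0.3665 + 0.8848i)((1/√2)i) = (-0.6173 + 0.2557i)
|100⟩: (-0.07919 - 0.1428i)(0.2877)(1/√2) = (-0.01611 - 0.02905i)
|101⟩: (-0.07919 - 0.1428i)(0.2877)((1/√2)i) = (0.02905 - 0.01611i)
|110⟩: (-0.07919 - 0.1428i)(0.3665 + 0.8848i)(1/√2) = (0.06882 - 0.08655i)
|111⟩: (-0.07919 - 0.1428i)(0.3665 + 0.8848i)((1/√2)i) = (0.08655 + 0.06882i)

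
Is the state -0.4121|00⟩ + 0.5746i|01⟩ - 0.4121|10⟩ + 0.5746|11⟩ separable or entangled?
Entangled

Writing the state as a|00⟩ + b|01⟩ + c|10⟩ + d|11⟩, it is a product state iff ad − bc = 0.
Here (a, b, c, d) = (-0.4121, 0.5746i, -0.4121, 0.5746): ad − bc = (-0.4121)(0.5746) − (0.5746i)(-0.4121) = (-0.2368 + 0.2368i) ≠ 0, so the state is entangled.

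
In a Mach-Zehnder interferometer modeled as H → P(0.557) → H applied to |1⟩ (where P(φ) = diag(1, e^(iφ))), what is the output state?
(0.07558 - 0.2643i)|0⟩ + (0.9244 + 0.2643i)|1⟩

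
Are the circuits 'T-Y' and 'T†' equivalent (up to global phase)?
No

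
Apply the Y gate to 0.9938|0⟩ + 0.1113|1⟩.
-0.1113i|0⟩ + 0.9938i|1⟩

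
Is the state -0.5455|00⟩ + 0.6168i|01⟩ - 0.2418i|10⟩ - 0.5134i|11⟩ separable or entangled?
Entangled

Writing the state as a|00⟩ + b|01⟩ + c|10⟩ + d|11⟩, it is a product state iff ad − bc = 0.
Here (a, b, c, d) = (-0.5455, 0.6168i, -0.2418i, -0.5134i): ad − bc = (-0.5455)(-0.5134i) − (0.6168i)(-0.2418i) = (-0.1491 + 0.2801i) ≠ 0, so the state is entangled.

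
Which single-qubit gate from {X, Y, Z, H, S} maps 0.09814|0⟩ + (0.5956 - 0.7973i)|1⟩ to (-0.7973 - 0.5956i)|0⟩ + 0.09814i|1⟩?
Y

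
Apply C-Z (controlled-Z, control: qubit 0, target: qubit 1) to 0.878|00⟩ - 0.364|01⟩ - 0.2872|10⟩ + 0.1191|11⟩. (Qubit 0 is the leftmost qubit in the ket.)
0.878|00⟩ - 0.364|01⟩ - 0.2872|10⟩ - 0.1191|11⟩

C-Z leaves the control-|0⟩ kets |00⟩, |01⟩ unchanged and applies Z to qubit 1 on the control-|1⟩ pair (|10⟩, |11⟩).
Z = [[1, 0], [0, -1]].
With a = amp(|10⟩) = -0.2872 and b = amp(|11⟩) = 0.1191:
new amp(|10⟩) = (1)·a = -0.2872
new amp(|11⟩) = (-1)·b = -0.1191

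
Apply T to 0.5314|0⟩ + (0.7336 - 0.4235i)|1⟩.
0.5314|0⟩ + (0.8182 + 0.2193i)|1⟩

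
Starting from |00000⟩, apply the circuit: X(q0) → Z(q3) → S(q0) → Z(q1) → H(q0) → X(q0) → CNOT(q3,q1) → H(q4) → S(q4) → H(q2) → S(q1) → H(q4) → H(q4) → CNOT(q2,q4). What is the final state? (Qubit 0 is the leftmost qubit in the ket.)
-(1/√8)i|00000⟩ + 1/√8|00001⟩ + 1/√8|00100⟩ - (1/√8)i|00101⟩ + (1/√8)i|10000⟩ - 1/√8|10001⟩ - 1/√8|10100⟩ + (1/√8)i|10101⟩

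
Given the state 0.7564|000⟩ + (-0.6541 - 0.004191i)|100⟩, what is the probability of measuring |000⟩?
0.5721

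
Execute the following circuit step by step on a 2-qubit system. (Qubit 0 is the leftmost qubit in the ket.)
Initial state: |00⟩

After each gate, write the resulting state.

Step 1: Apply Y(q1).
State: i|01⟩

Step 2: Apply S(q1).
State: -|01⟩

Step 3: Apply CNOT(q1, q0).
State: -|11⟩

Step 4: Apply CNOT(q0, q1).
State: -|10⟩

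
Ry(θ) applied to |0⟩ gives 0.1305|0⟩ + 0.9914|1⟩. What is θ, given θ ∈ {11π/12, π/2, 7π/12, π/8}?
11π/12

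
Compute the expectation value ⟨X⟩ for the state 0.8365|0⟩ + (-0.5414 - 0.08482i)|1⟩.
-0.9058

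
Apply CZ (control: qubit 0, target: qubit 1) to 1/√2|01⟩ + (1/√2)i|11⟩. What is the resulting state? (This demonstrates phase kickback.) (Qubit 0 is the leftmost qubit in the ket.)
1/√2|01⟩ - (1/√2)i|11⟩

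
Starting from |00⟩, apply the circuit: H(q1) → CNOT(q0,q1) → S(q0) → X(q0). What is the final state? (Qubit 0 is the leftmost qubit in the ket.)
1/√2|10⟩ + 1/√2|11⟩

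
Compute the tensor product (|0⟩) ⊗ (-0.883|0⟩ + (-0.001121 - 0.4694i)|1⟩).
-0.883|00⟩ + (-0.001121 - 0.4694i)|01⟩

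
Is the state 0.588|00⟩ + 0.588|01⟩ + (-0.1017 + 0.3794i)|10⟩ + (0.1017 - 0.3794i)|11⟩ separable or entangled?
Entangled

Writing the state as a|00⟩ + b|01⟩ + c|10⟩ + d|11⟩, it is a product state iff ad − bc = 0.
Here (a, b, c, d) = (0.588, 0.588, (-0.1017 + 0.3794i), (0.1017 - 0.3794i)): ad − bc = (0.588)(0.1017 - 0.3794i) − (0.588)(-0.1017 + 0.3794i) = (0.1196 - 0.4462i) ≠ 0, so the state is entangled.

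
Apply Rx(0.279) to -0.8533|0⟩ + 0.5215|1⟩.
(-0.845 - 0.07251i)|0⟩ + (0.5164 + 0.1186i)|1⟩

Rx(0.279) = [[cos(θ/2), −i·sin(θ/2)], [−i·sin(θ/2), cos(θ/2)]]; θ = 0.279, cos(θ/2) ≈ 0.990286, sin(θ/2) ≈ 0.139048.
With a = amp(|0⟩) = -0.8533 and b = amp(|1⟩) = 0.5215:
new amp(|0⟩) = (0.990286)·a + (-0.139048i)·b = (-0.845 - 0.07251i)
new amp(|1⟩) = (-0.139048i)·a + (0.990286)·b = (0.5164 + 0.1186i)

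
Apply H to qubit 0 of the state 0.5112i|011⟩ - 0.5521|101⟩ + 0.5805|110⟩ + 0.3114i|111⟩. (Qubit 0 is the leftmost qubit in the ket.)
-0.3904|001⟩ + 0.4105|010⟩ + 0.5817i|011⟩ + 0.3904|101⟩ - 0.4105|110⟩ + 0.1413i|111⟩

H on qubit 0 mixes each pair of kets that differ only in qubit 0: amplitudes (a, b) of (|…0…⟩, |…1…⟩) become ((a + b)/√2, (a − b)/√2). Kets absent from the input have amplitude 0.
(|001⟩, |101⟩): (a, b) = (0, -0.5521) → (-0.3904, 0.3904)
(|010⟩, |110⟩): (a, b) = (0, 0.5805) → (0.4105, -0.4105)
(|011⟩, |111⟩): (a, b) = (0.5112i, 0.3114i) → (0.5817i, 0.1413i)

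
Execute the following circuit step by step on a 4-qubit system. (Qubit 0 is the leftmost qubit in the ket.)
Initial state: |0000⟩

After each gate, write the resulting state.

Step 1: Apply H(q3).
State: 1/√2|0000⟩ + 1/√2|0001⟩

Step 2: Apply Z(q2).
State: 1/√2|0000⟩ + 1/√2|0001⟩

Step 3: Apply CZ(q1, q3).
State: 1/√2|0000⟩ + 1/√2|0001⟩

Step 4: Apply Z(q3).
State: 1/√2|0000⟩ - 1/√2|0001⟩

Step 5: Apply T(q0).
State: 1/√2|0000⟩ - 1/√2|0001⟩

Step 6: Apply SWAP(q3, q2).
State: 1/√2|0000⟩ - 1/√2|0010⟩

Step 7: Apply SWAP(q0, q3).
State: 1/√2|0000⟩ - 1/√2|0010⟩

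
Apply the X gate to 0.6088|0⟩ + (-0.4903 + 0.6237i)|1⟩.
(-0.4903 + 0.6237i)|0⟩ + 0.6088|1⟩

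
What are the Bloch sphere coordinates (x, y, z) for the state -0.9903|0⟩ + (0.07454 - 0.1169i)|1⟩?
(-0.1476, 0.2315, 0.9615)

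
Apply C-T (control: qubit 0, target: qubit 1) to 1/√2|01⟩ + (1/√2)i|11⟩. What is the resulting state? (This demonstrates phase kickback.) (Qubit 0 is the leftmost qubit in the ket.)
1/√2|01⟩ + (-1/2 + (1/2)i)|11⟩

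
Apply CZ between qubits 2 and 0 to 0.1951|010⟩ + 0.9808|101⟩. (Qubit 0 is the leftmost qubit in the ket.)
0.1951|010⟩ - 0.9808|101⟩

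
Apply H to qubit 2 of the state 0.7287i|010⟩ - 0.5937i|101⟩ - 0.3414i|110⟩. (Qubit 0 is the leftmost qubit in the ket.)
0.5153i|010⟩ + 0.5153i|011⟩ - 0.4198i|100⟩ + 0.4198i|101⟩ - 0.2414i|110⟩ - 0.2414i|111⟩

H on qubit 2 mixes each pair of kets that differ only in qubit 2: amplitudes (a, b) of (|…0…⟩, |…1…⟩) become ((a + b)/√2, (a − b)/√2). Kets absent from the input have amplitude 0.
(|010⟩, |011⟩): (a, b) = (0.7287i, 0) → (0.5153i, 0.5153i)
(|100⟩, |101⟩): (a, b) = (0, -0.5937i) → (-0.4198i, 0.4198i)
(|110⟩, |111⟩): (a, b) = (-0.3414i, 0) → (-0.2414i, -0.2414i)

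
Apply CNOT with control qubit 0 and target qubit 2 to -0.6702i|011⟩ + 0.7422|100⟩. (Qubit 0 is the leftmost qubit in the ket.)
-0.6702i|011⟩ + 0.7422|101⟩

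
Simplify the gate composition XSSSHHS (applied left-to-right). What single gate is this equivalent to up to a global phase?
X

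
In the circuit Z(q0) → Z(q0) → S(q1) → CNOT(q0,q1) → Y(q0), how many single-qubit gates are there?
4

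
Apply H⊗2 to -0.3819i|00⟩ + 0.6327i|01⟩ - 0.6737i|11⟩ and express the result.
-0.2115i|00⟩ - 0.1705i|01⟩ + 0.4623i|10⟩ - 0.8442i|11⟩

H⊗2 gives amp(|y⟩) = (1/2) Σ_x (−1)^(x·y) amp(|x⟩), where x·y is the number of positions in which both x and y have a 1.
|00⟩: (-0.3819i + 0.6327i - 0.6737i)/2 = -0.2115i
|01⟩: (-0.3819i - 0.6327i + 0.6737i)/2 = -0.1705i
|10⟩: (-0.3819i + 0.6327i + 0.6737i)/2 = 0.4623i
|11⟩: (-0.3819i - 0.6327i - 0.6737i)/2 = -0.8442i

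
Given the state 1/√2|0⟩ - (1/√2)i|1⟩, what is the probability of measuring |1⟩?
1/2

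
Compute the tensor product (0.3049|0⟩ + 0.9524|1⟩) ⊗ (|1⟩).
0.3049|01⟩ + 0.9524|11⟩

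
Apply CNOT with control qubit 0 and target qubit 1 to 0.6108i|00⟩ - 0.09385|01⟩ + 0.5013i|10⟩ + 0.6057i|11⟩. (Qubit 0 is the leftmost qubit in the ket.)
0.6108i|00⟩ - 0.09385|01⟩ + 0.6057i|10⟩ + 0.5013i|11⟩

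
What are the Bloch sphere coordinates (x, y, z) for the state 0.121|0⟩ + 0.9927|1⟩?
(0.2402, 0, -0.9708)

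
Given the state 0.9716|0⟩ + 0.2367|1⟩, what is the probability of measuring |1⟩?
0.05603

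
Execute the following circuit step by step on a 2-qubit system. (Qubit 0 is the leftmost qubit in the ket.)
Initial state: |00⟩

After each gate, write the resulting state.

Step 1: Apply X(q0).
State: |10⟩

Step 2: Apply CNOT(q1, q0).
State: |10⟩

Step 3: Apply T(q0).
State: (1/√2 + (1/√2)i)|10⟩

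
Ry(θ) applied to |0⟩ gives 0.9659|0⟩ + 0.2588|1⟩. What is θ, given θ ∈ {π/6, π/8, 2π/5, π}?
π/6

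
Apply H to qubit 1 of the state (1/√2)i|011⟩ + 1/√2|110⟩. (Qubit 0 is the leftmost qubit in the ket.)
(1/2)i|001⟩ - (1/2)i|011⟩ + 1/2|100⟩ - 1/2|110⟩

H on qubit 1 mixes each pair of kets that differ only in qubit 1: amplitudes (a, b) of (|…0…⟩, |…1…⟩) become ((a + b)/√2, (a − b)/√2). Kets absent from the input have amplitude 0.
(|001⟩, |011⟩): (a, b) = (0, (1/√2)i) → ((1/2)i, -(1/2)i)
(|100⟩, |110⟩): (a, b) = (0, 1/√2) → (1/2, -1/2)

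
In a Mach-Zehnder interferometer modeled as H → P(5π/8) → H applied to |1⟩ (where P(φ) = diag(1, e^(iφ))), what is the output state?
(0.6913 - 0.4619i)|0⟩ + (0.3087 + 0.4619i)|1⟩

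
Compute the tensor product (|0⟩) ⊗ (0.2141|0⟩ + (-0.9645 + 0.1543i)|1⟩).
0.2141|00⟩ + (-0.9645 + 0.1543i)|01⟩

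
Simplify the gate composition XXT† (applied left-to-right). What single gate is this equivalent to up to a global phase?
T†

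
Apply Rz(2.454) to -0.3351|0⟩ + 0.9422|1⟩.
(-0.113 + 0.3155i)|0⟩ + (0.3176 + 0.8871i)|1⟩

Rz(2.454) = [[e^(−iθ/2), 0], [0, e^(iθ/2)]] with e^(±iθ/2) = cos(θ/2) ± i·sin(θ/2); θ = 2.454, cos(θ/2) ≈ 0.337064, sin(θ/2) ≈ 0.941482.
With a = amp(|0⟩) = -0.3351 and b = amp(|1⟩) = 0.9422:
new amp(|0⟩) = (0.337064 - 0.941482i)·a = (-0.113 + 0.3155i)
new amp(|1⟩) = (0.337064 + 0.941482i)·b = (0.3176 + 0.8871i)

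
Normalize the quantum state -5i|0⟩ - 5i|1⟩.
-(1/√2)i|0⟩ - (1/√2)i|1⟩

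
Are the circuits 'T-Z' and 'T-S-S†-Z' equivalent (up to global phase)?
Yes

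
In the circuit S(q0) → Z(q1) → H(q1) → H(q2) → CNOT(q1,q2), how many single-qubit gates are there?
4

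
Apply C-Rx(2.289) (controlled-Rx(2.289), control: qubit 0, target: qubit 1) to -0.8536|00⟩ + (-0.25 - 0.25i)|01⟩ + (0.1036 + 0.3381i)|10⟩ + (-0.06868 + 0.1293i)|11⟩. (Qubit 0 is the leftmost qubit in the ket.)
-0.8536|00⟩ + (-0.25 - 0.25i)|01⟩ + (0.1606 + 0.2023i)|10⟩ + (0.2794 - 0.04086i)|11⟩

C-Rx(2.289) leaves the control-|0⟩ kets |00⟩, |01⟩ unchanged and applies Rx(2.289) to qubit 1 on the control-|1⟩ pair (|10⟩, |11⟩).
Rx(2.289) = [[cos(θ/2), −i·sin(θ/2)], [−i·sin(θ/2), cos(θ/2)]]; θ = 2.289, cos(θ/2) ≈ 0.413501, sin(θ/2) ≈ 0.910503.
With a = amp(|10⟩) = (0.1036 + 0.3381i) and b = amp(|11⟩) = (-0.06868 + 0.1293i):
new amp(|10⟩) = (0.413501)·a + (-0.910503i)·b = (0.1606 + 0.2023i)
new amp(|11⟩) = (-0.910503i)·a + (0.413501)·b = (0.2794 - 0.04086i)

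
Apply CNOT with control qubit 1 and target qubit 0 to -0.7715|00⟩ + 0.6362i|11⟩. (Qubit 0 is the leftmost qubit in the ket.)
-0.7715|00⟩ + 0.6362i|01⟩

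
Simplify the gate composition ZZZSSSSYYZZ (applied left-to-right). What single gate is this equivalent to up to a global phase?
Z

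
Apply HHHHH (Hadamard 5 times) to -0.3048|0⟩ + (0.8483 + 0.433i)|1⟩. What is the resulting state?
(0.3843 + 0.3062i)|0⟩ + (-0.8154 - 0.3062i)|1⟩

H² = I, so H^5 = H: a single Hadamard. With (a, b) = (-0.3048, (0.8483 + 0.433i)), H gives ((a + b)/√2, (a − b)/√2) = ((0.3843 + 0.3062i), (-0.8154 - 0.3062i)).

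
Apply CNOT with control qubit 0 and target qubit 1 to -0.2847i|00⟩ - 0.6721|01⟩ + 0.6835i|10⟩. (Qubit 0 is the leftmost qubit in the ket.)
-0.2847i|00⟩ - 0.6721|01⟩ + 0.6835i|11⟩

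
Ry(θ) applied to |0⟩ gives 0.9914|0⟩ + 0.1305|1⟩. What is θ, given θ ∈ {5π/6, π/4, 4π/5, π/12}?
π/12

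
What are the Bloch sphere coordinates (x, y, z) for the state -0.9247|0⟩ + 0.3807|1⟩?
(-0.7041, 0, 0.7101)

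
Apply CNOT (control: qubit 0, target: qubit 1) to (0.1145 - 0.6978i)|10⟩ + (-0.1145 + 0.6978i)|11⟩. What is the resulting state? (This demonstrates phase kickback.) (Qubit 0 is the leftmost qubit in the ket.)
(-0.1145 + 0.6978i)|10⟩ + (0.1145 - 0.6978i)|11⟩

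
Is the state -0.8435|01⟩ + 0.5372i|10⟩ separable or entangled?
Entangled

Writing the state as a|00⟩ + b|01⟩ + c|10⟩ + d|11⟩, it is a product state iff ad − bc = 0.
Here (a, b, c, d) = (0, -0.8435, 0.5372i, 0): ad − bc = (0)(0) − (-0.8435)(0.5372i) = 0.4531i ≠ 0, so the state is entangled.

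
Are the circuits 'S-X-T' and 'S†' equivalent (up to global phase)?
No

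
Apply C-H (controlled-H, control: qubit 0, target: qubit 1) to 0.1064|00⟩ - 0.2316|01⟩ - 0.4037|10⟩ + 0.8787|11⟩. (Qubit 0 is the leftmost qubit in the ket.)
0.1064|00⟩ - 0.2316|01⟩ + 0.3359|10⟩ - 0.9068|11⟩

C-H leaves the control-|0⟩ kets |00⟩, |01⟩ unchanged and applies H to qubit 1 on the control-|1⟩ pair (|10⟩, |11⟩).
H = [[1/√2, 1/√2], [1/√2, -1/√2]].
With a = amp(|10⟩) = -0.4037 and b = amp(|11⟩) = 0.8787:
new amp(|10⟩) = (1/√2)·a + (1/√2)·b = 0.3359
new amp(|11⟩) = (1/√2)·a + (-1/√2)·b = -0.9068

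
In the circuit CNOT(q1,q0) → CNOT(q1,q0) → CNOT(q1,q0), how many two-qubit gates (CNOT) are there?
3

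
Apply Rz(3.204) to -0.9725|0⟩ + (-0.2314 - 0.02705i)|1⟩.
(0.03034 + 0.972i)|0⟩ + (0.03426 - 0.2304i)|1⟩

Rz(3.204) = [[e^(−iθ/2), 0], [0, e^(iθ/2)]] with e^(±iθ/2) = cos(θ/2) ± i·sin(θ/2); θ = 3.204, cos(θ/2) ≈ -0.0311986, sin(θ/2) ≈ 0.999513.
With a = amp(|0⟩) = -0.9725 and b = amp(|1⟩) = (-0.2314 - 0.02705i):
new amp(|0⟩) = (-0.0311986 - 0.999513i)·a = (0.03034 + 0.972i)
new amp(|1⟩) = (-0.0311986 + 0.999513i)·b = (0.03426 - 0.2304i)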